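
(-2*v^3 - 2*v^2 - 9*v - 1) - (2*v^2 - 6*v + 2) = -2*v^3 - 4*v^2 - 3*v - 3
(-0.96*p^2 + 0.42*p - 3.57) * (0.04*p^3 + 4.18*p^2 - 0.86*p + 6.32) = -0.0384*p^5 - 3.996*p^4 + 2.4384*p^3 - 21.351*p^2 + 5.7246*p - 22.5624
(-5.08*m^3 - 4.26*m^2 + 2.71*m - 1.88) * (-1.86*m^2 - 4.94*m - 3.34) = 9.4488*m^5 + 33.0188*m^4 + 32.971*m^3 + 4.3378*m^2 + 0.235800000000001*m + 6.2792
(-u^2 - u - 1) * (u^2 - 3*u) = -u^4 + 2*u^3 + 2*u^2 + 3*u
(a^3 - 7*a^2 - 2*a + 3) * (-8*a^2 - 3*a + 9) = -8*a^5 + 53*a^4 + 46*a^3 - 81*a^2 - 27*a + 27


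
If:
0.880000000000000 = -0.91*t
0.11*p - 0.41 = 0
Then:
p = 3.73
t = -0.97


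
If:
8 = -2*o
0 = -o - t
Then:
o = -4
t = 4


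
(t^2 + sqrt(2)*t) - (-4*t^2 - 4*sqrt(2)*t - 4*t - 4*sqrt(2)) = 5*t^2 + 4*t + 5*sqrt(2)*t + 4*sqrt(2)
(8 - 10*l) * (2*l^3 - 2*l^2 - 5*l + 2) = -20*l^4 + 36*l^3 + 34*l^2 - 60*l + 16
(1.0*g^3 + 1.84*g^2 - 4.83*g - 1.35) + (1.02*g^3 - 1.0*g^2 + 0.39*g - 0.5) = 2.02*g^3 + 0.84*g^2 - 4.44*g - 1.85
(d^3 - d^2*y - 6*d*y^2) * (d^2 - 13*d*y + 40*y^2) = d^5 - 14*d^4*y + 47*d^3*y^2 + 38*d^2*y^3 - 240*d*y^4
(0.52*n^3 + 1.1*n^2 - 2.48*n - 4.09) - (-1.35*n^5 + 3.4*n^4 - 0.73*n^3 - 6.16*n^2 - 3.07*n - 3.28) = 1.35*n^5 - 3.4*n^4 + 1.25*n^3 + 7.26*n^2 + 0.59*n - 0.81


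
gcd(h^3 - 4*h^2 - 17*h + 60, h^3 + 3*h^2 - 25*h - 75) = h - 5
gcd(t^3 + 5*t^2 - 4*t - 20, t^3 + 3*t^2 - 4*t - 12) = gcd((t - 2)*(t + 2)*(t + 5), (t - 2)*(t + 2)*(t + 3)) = t^2 - 4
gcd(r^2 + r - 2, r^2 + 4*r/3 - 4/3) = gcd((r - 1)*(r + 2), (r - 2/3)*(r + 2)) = r + 2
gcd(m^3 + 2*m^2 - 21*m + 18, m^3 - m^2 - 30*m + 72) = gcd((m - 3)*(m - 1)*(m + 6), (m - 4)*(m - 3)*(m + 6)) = m^2 + 3*m - 18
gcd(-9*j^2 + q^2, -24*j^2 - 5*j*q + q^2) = 3*j + q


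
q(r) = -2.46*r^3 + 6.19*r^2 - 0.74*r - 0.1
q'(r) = -7.38*r^2 + 12.38*r - 0.74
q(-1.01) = 9.50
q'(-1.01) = -20.77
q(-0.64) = 3.55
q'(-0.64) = -11.69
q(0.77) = 1.88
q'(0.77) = 4.42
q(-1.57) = 25.84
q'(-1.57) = -38.37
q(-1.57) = 25.84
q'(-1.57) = -38.37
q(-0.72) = 4.56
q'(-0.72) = -13.48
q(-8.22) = 1790.55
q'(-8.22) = -601.16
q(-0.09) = 0.02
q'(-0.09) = -1.91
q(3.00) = -13.03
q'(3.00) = -30.02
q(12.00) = -3368.50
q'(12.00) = -914.90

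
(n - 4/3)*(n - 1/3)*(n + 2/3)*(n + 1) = n^4 - 5*n^2/3 - 10*n/27 + 8/27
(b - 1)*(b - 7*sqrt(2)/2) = b^2 - 7*sqrt(2)*b/2 - b + 7*sqrt(2)/2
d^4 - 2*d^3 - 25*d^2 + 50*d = d*(d - 5)*(d - 2)*(d + 5)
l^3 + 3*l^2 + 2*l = l*(l + 1)*(l + 2)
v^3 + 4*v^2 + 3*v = v*(v + 1)*(v + 3)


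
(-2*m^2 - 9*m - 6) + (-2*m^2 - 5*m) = -4*m^2 - 14*m - 6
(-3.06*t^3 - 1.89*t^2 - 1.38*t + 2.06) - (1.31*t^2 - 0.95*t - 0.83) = -3.06*t^3 - 3.2*t^2 - 0.43*t + 2.89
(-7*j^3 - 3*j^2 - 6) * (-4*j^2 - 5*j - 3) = 28*j^5 + 47*j^4 + 36*j^3 + 33*j^2 + 30*j + 18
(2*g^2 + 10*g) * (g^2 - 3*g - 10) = 2*g^4 + 4*g^3 - 50*g^2 - 100*g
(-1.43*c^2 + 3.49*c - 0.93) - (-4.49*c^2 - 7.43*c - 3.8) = 3.06*c^2 + 10.92*c + 2.87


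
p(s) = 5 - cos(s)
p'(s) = sin(s)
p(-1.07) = 4.52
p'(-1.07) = -0.88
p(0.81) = 4.31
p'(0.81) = 0.72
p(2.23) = 5.61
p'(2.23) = 0.79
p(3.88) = 5.74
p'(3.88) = -0.67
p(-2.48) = 5.79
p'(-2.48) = -0.61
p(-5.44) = 4.33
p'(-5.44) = 0.75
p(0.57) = 4.16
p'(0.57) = 0.54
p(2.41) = 5.74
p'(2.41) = 0.67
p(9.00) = 5.91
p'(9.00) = 0.41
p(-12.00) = 4.16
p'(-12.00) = 0.54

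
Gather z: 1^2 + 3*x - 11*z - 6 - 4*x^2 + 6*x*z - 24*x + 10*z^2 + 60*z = -4*x^2 - 21*x + 10*z^2 + z*(6*x + 49) - 5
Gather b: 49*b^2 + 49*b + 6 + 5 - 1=49*b^2 + 49*b + 10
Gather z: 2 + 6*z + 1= 6*z + 3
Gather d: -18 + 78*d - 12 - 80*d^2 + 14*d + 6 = -80*d^2 + 92*d - 24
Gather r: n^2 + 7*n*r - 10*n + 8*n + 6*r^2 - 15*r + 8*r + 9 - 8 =n^2 - 2*n + 6*r^2 + r*(7*n - 7) + 1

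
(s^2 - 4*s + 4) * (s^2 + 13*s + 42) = s^4 + 9*s^3 - 6*s^2 - 116*s + 168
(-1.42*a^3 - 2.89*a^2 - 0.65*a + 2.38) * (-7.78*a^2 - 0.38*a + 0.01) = 11.0476*a^5 + 23.0238*a^4 + 6.141*a^3 - 18.2983*a^2 - 0.9109*a + 0.0238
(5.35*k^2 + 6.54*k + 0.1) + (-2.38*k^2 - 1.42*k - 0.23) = 2.97*k^2 + 5.12*k - 0.13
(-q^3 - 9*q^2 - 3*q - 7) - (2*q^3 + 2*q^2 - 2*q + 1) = -3*q^3 - 11*q^2 - q - 8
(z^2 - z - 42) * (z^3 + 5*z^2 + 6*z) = z^5 + 4*z^4 - 41*z^3 - 216*z^2 - 252*z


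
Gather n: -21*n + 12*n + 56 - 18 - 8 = 30 - 9*n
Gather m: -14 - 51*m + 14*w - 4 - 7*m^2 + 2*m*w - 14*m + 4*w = -7*m^2 + m*(2*w - 65) + 18*w - 18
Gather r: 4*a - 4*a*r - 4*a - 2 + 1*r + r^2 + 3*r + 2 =r^2 + r*(4 - 4*a)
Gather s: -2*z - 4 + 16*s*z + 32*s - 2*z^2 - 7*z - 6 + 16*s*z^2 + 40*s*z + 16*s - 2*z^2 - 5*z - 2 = s*(16*z^2 + 56*z + 48) - 4*z^2 - 14*z - 12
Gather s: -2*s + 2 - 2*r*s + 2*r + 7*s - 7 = 2*r + s*(5 - 2*r) - 5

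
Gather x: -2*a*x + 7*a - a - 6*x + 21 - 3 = 6*a + x*(-2*a - 6) + 18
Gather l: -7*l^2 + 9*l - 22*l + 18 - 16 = -7*l^2 - 13*l + 2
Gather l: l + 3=l + 3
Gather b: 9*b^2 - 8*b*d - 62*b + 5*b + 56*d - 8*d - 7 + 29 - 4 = 9*b^2 + b*(-8*d - 57) + 48*d + 18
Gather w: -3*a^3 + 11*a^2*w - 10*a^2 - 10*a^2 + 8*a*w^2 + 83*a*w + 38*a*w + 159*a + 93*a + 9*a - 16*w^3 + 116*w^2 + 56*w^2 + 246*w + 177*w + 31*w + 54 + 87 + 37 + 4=-3*a^3 - 20*a^2 + 261*a - 16*w^3 + w^2*(8*a + 172) + w*(11*a^2 + 121*a + 454) + 182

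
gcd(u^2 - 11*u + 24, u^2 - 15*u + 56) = u - 8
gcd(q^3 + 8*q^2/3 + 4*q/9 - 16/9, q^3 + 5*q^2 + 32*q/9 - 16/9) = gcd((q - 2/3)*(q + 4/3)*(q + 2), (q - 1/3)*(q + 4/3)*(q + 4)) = q + 4/3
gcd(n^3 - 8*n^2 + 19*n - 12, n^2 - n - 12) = n - 4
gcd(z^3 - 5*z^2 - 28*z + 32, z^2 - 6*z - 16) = z - 8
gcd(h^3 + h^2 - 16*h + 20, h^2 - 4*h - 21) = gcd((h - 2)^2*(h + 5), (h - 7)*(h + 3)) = 1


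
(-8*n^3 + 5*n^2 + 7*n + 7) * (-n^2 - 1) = 8*n^5 - 5*n^4 + n^3 - 12*n^2 - 7*n - 7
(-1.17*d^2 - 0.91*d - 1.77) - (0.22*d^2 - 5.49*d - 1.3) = -1.39*d^2 + 4.58*d - 0.47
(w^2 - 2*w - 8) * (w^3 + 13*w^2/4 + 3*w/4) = w^5 + 5*w^4/4 - 55*w^3/4 - 55*w^2/2 - 6*w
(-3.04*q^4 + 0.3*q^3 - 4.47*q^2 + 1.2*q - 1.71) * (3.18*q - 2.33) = -9.6672*q^5 + 8.0372*q^4 - 14.9136*q^3 + 14.2311*q^2 - 8.2338*q + 3.9843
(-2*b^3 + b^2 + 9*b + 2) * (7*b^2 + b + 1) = -14*b^5 + 5*b^4 + 62*b^3 + 24*b^2 + 11*b + 2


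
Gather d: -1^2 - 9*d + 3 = 2 - 9*d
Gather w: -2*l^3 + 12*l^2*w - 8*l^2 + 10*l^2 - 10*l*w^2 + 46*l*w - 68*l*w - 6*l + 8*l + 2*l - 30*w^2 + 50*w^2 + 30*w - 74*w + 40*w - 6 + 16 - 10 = -2*l^3 + 2*l^2 + 4*l + w^2*(20 - 10*l) + w*(12*l^2 - 22*l - 4)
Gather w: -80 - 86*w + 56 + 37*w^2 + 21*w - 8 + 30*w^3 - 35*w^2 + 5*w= 30*w^3 + 2*w^2 - 60*w - 32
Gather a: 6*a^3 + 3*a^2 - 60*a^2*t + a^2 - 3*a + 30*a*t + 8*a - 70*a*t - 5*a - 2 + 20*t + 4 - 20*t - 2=6*a^3 + a^2*(4 - 60*t) - 40*a*t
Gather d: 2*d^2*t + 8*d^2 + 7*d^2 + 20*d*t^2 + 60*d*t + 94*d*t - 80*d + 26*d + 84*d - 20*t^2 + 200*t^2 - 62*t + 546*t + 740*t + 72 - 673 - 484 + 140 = d^2*(2*t + 15) + d*(20*t^2 + 154*t + 30) + 180*t^2 + 1224*t - 945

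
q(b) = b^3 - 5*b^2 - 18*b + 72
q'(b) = 3*b^2 - 10*b - 18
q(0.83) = 54.19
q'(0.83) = -24.23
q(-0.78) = 82.52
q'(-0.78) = -8.37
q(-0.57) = 80.45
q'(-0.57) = -11.33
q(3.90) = -14.93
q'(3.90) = -11.37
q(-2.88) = 58.48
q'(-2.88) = 35.68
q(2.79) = 4.58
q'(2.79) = -22.55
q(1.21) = 44.67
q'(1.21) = -25.71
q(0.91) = 52.23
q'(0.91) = -24.62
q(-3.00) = 54.00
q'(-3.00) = 39.00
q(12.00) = 864.00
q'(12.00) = 294.00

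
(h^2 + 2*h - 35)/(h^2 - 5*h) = (h + 7)/h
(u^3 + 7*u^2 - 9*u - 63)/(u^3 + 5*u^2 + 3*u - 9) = (u^2 + 4*u - 21)/(u^2 + 2*u - 3)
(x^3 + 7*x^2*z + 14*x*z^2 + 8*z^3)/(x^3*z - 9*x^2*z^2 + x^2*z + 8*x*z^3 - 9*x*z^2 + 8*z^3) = (x^3 + 7*x^2*z + 14*x*z^2 + 8*z^3)/(z*(x^3 - 9*x^2*z + x^2 + 8*x*z^2 - 9*x*z + 8*z^2))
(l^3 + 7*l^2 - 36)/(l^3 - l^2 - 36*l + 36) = (l^2 + l - 6)/(l^2 - 7*l + 6)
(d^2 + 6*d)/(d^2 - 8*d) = (d + 6)/(d - 8)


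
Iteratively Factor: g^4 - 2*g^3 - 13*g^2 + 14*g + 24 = (g - 2)*(g^3 - 13*g - 12) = (g - 2)*(g + 1)*(g^2 - g - 12) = (g - 2)*(g + 1)*(g + 3)*(g - 4)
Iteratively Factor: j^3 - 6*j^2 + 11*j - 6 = (j - 1)*(j^2 - 5*j + 6) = (j - 2)*(j - 1)*(j - 3)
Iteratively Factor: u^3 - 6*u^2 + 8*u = (u - 4)*(u^2 - 2*u) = (u - 4)*(u - 2)*(u)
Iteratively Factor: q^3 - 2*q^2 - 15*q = (q)*(q^2 - 2*q - 15) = q*(q + 3)*(q - 5)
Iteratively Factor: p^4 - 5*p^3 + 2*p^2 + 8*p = (p)*(p^3 - 5*p^2 + 2*p + 8) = p*(p - 2)*(p^2 - 3*p - 4) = p*(p - 2)*(p + 1)*(p - 4)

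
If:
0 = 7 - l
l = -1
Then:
No Solution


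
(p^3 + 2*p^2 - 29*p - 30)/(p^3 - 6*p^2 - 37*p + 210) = (p + 1)/(p - 7)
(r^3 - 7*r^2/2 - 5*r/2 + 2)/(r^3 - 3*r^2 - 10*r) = (-2*r^3 + 7*r^2 + 5*r - 4)/(2*r*(-r^2 + 3*r + 10))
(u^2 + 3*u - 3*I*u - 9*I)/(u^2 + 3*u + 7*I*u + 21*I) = (u - 3*I)/(u + 7*I)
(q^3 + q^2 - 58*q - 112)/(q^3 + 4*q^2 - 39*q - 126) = (q^2 - 6*q - 16)/(q^2 - 3*q - 18)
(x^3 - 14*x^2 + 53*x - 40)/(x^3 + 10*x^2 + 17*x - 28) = (x^2 - 13*x + 40)/(x^2 + 11*x + 28)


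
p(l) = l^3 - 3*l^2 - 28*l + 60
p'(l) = 3*l^2 - 6*l - 28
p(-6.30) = -132.72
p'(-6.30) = 128.87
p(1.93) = 1.97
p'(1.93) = -28.41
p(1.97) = 0.84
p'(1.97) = -28.18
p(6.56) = 29.52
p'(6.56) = 61.74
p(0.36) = 49.58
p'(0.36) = -29.77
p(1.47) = 15.53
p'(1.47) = -30.34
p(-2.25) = 96.42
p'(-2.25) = 0.69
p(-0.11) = 63.04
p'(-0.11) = -27.30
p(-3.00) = 90.00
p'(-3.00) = 17.00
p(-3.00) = 90.00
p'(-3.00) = 17.00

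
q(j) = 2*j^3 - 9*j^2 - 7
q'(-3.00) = 108.00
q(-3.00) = -142.00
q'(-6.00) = 324.00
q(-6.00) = -763.00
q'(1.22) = -13.03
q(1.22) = -16.76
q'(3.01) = 0.18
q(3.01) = -34.00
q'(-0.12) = 2.25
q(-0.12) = -7.13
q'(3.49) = 10.26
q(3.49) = -31.60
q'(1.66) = -13.35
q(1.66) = -22.65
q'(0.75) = -10.12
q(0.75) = -11.22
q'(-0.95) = 22.52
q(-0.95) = -16.84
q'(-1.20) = 30.24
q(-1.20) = -23.42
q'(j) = 6*j^2 - 18*j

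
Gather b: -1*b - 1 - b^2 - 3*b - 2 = -b^2 - 4*b - 3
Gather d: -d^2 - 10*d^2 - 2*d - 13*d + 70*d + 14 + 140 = -11*d^2 + 55*d + 154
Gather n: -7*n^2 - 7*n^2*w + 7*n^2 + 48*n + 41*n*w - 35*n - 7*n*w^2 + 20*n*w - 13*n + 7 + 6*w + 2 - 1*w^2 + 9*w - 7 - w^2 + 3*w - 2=-7*n^2*w + n*(-7*w^2 + 61*w) - 2*w^2 + 18*w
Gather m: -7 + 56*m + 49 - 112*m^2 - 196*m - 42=-112*m^2 - 140*m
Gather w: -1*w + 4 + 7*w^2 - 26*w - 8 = 7*w^2 - 27*w - 4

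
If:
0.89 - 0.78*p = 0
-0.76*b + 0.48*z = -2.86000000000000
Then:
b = 0.631578947368421*z + 3.76315789473684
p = 1.14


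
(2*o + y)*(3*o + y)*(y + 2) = 6*o^2*y + 12*o^2 + 5*o*y^2 + 10*o*y + y^3 + 2*y^2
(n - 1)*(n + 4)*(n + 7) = n^3 + 10*n^2 + 17*n - 28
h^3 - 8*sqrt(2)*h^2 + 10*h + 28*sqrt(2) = (h - 7*sqrt(2))*(h - 2*sqrt(2))*(h + sqrt(2))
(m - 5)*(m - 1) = m^2 - 6*m + 5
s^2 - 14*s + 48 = (s - 8)*(s - 6)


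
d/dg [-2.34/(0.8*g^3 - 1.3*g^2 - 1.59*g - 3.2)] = (5.616*g^2 - 6.084*g - 3.7206)/(-0.8*g^3 + 1.3*g^2 + 1.59*g + 3.2)^2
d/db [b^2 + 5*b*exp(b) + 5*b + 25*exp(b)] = 5*b*exp(b) + 2*b + 30*exp(b) + 5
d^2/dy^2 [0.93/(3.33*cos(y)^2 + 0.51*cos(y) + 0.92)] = (-41.250708*(1 - cos(y)^2)^2 - 4.738257*cos(y)^3 - 9.47065499999999*cos(y)^2 + 9.91287*cos(y) + 36.036198)/(3.33*cos(y)^2 + 0.51*cos(y) + 0.92)^3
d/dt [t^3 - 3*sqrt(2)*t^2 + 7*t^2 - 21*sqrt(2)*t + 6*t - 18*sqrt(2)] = 3*t^2 - 6*sqrt(2)*t + 14*t - 21*sqrt(2) + 6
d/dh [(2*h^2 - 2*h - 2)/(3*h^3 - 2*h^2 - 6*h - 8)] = 2*(-3*h^4 + 6*h^3 + h^2 - 20*h + 2)/(9*h^6 - 12*h^5 - 32*h^4 - 24*h^3 + 68*h^2 + 96*h + 64)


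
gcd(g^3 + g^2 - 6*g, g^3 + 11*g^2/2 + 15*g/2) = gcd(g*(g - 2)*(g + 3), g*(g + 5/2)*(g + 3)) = g^2 + 3*g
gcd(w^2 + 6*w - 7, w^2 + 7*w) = w + 7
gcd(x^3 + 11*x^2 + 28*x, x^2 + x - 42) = x + 7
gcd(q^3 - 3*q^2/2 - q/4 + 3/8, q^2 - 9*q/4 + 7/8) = q - 1/2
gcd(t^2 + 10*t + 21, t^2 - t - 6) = 1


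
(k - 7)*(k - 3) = k^2 - 10*k + 21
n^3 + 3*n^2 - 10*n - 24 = (n - 3)*(n + 2)*(n + 4)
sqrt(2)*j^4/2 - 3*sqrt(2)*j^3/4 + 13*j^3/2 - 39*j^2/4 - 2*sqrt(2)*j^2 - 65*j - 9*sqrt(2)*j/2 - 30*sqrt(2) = (j - 4)*(j + 5/2)*(j + 6*sqrt(2))*(sqrt(2)*j/2 + 1/2)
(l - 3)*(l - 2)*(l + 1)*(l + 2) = l^4 - 2*l^3 - 7*l^2 + 8*l + 12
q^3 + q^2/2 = q^2*(q + 1/2)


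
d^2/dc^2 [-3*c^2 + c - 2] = -6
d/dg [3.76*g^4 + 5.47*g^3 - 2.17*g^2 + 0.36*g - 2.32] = 15.04*g^3 + 16.41*g^2 - 4.34*g + 0.36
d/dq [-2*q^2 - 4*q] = -4*q - 4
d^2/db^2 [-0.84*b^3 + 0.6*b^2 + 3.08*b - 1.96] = 1.2 - 5.04*b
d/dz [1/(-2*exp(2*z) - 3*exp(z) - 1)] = (4*exp(z) + 3)*exp(z)/(2*exp(2*z) + 3*exp(z) + 1)^2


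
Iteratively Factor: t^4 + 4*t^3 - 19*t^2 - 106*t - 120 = (t + 2)*(t^3 + 2*t^2 - 23*t - 60) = (t - 5)*(t + 2)*(t^2 + 7*t + 12) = (t - 5)*(t + 2)*(t + 3)*(t + 4)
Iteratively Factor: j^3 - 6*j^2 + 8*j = (j - 4)*(j^2 - 2*j) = j*(j - 4)*(j - 2)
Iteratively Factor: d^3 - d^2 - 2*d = (d - 2)*(d^2 + d) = d*(d - 2)*(d + 1)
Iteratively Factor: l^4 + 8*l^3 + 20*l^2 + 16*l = (l + 2)*(l^3 + 6*l^2 + 8*l) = (l + 2)*(l + 4)*(l^2 + 2*l) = l*(l + 2)*(l + 4)*(l + 2)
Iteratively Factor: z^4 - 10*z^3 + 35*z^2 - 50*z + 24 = (z - 2)*(z^3 - 8*z^2 + 19*z - 12) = (z - 4)*(z - 2)*(z^2 - 4*z + 3) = (z - 4)*(z - 3)*(z - 2)*(z - 1)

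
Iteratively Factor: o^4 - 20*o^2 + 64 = (o + 4)*(o^3 - 4*o^2 - 4*o + 16) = (o - 2)*(o + 4)*(o^2 - 2*o - 8) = (o - 4)*(o - 2)*(o + 4)*(o + 2)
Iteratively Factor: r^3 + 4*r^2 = (r)*(r^2 + 4*r) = r^2*(r + 4)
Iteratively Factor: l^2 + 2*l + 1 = (l + 1)*(l + 1)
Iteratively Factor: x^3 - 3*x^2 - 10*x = (x + 2)*(x^2 - 5*x) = x*(x + 2)*(x - 5)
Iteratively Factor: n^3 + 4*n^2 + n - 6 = (n + 2)*(n^2 + 2*n - 3) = (n - 1)*(n + 2)*(n + 3)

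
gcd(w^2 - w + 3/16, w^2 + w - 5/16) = w - 1/4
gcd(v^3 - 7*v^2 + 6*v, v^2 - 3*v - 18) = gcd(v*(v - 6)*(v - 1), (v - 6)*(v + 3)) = v - 6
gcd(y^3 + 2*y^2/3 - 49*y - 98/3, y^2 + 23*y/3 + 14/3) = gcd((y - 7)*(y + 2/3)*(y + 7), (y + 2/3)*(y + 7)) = y^2 + 23*y/3 + 14/3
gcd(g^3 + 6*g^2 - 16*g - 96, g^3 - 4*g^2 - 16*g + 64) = g^2 - 16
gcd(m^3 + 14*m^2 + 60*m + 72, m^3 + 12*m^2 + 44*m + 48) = m^2 + 8*m + 12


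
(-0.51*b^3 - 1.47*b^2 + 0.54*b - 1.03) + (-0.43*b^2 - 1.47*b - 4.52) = -0.51*b^3 - 1.9*b^2 - 0.93*b - 5.55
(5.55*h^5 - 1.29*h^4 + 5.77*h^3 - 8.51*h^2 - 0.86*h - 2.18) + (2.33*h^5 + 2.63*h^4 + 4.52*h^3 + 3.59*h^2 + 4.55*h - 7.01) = 7.88*h^5 + 1.34*h^4 + 10.29*h^3 - 4.92*h^2 + 3.69*h - 9.19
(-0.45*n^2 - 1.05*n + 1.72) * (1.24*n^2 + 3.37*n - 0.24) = -0.558*n^4 - 2.8185*n^3 - 1.2977*n^2 + 6.0484*n - 0.4128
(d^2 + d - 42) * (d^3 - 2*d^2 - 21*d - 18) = d^5 - d^4 - 65*d^3 + 45*d^2 + 864*d + 756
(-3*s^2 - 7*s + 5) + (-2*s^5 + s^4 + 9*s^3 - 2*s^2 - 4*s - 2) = -2*s^5 + s^4 + 9*s^3 - 5*s^2 - 11*s + 3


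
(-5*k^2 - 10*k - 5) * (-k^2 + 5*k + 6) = 5*k^4 - 15*k^3 - 75*k^2 - 85*k - 30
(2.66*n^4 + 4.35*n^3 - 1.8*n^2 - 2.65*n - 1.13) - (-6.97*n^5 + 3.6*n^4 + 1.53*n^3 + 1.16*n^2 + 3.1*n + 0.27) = 6.97*n^5 - 0.94*n^4 + 2.82*n^3 - 2.96*n^2 - 5.75*n - 1.4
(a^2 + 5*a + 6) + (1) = a^2 + 5*a + 7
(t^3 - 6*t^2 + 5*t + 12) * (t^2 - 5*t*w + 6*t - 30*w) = t^5 - 5*t^4*w - 31*t^3 + 155*t^2*w + 42*t^2 - 210*t*w + 72*t - 360*w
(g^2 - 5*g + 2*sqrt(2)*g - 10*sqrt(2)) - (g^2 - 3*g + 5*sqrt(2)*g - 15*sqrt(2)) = -3*sqrt(2)*g - 2*g + 5*sqrt(2)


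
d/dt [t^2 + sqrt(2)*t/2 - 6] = 2*t + sqrt(2)/2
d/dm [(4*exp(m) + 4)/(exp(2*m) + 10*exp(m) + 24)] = 4*(-2*(exp(m) + 1)*(exp(m) + 5) + exp(2*m) + 10*exp(m) + 24)*exp(m)/(exp(2*m) + 10*exp(m) + 24)^2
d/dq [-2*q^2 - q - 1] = -4*q - 1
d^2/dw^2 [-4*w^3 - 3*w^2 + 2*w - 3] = -24*w - 6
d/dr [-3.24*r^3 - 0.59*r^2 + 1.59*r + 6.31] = -9.72*r^2 - 1.18*r + 1.59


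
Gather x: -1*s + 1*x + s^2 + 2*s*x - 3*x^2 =s^2 - s - 3*x^2 + x*(2*s + 1)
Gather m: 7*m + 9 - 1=7*m + 8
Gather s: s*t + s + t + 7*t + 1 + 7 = s*(t + 1) + 8*t + 8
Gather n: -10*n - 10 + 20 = 10 - 10*n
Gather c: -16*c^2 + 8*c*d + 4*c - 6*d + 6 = -16*c^2 + c*(8*d + 4) - 6*d + 6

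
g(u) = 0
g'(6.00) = 0.00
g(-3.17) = 0.00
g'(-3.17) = 0.00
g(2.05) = 0.00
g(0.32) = 0.00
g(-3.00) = 0.00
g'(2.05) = 0.00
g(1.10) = 0.00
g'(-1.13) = 0.00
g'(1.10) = 0.00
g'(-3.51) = 0.00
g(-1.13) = 0.00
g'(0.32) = 0.00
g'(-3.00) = 0.00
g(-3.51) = 0.00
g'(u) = 0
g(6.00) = 0.00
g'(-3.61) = 0.00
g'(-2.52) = 0.00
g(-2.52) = 0.00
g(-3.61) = 0.00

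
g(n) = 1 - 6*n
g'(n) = -6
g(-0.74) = 5.44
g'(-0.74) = -6.00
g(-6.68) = 41.08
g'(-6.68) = -6.00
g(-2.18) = 14.08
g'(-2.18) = -6.00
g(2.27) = -12.62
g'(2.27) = -6.00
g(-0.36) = 3.16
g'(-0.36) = -6.00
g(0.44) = -1.64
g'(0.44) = -6.00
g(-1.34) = 9.04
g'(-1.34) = -6.00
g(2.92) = -16.52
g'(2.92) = -6.00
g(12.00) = -71.00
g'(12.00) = -6.00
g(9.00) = -53.00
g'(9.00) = -6.00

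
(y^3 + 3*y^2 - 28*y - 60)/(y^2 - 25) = (y^2 + 8*y + 12)/(y + 5)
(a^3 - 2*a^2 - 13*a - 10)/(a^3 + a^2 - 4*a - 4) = (a - 5)/(a - 2)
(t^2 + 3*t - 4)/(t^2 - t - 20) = (t - 1)/(t - 5)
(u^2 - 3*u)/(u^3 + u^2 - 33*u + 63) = u/(u^2 + 4*u - 21)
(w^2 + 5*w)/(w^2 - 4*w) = (w + 5)/(w - 4)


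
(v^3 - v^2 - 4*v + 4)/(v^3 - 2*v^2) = (v^2 + v - 2)/v^2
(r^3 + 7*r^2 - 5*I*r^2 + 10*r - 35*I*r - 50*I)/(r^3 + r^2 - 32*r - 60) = (r - 5*I)/(r - 6)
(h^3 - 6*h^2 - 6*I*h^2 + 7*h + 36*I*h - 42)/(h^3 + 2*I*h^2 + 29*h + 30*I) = (h^2 - h*(6 + 7*I) + 42*I)/(h^2 + I*h + 30)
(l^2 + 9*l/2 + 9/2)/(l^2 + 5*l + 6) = (l + 3/2)/(l + 2)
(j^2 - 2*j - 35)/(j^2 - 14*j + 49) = (j + 5)/(j - 7)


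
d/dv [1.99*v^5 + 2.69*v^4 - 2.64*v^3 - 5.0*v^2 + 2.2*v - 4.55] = 9.95*v^4 + 10.76*v^3 - 7.92*v^2 - 10.0*v + 2.2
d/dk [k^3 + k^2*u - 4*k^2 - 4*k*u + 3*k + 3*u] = 3*k^2 + 2*k*u - 8*k - 4*u + 3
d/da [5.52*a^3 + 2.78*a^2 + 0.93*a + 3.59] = 16.56*a^2 + 5.56*a + 0.93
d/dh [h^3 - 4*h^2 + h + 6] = 3*h^2 - 8*h + 1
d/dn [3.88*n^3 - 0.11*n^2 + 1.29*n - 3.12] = 11.64*n^2 - 0.22*n + 1.29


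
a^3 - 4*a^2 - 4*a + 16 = (a - 4)*(a - 2)*(a + 2)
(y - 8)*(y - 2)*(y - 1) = y^3 - 11*y^2 + 26*y - 16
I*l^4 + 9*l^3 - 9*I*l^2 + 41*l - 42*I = (l - 7*I)*(l - 3*I)*(l + 2*I)*(I*l + 1)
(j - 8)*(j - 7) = j^2 - 15*j + 56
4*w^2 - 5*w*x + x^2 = (-4*w + x)*(-w + x)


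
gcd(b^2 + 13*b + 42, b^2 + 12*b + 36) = b + 6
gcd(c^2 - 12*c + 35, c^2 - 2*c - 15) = c - 5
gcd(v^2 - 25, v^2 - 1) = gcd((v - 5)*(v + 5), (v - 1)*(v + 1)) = 1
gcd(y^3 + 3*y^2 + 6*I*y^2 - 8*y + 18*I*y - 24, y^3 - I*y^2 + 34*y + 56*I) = y^2 + 6*I*y - 8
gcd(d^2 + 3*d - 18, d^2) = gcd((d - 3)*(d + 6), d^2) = 1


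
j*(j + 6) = j^2 + 6*j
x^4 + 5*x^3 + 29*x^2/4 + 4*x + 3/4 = (x + 1/2)^2*(x + 1)*(x + 3)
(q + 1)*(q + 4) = q^2 + 5*q + 4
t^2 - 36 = (t - 6)*(t + 6)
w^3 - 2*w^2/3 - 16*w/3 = w*(w - 8/3)*(w + 2)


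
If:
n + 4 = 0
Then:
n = -4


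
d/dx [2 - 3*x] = -3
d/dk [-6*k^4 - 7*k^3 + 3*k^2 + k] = -24*k^3 - 21*k^2 + 6*k + 1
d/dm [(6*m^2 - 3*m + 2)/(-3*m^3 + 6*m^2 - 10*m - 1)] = (18*m^4 - 18*m^3 - 24*m^2 - 36*m + 23)/(9*m^6 - 36*m^5 + 96*m^4 - 114*m^3 + 88*m^2 + 20*m + 1)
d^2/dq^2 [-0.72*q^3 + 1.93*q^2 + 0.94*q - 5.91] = 3.86 - 4.32*q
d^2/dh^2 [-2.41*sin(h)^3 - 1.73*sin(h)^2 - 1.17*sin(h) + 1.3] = 2.9775*sin(h) - 5.4225*sin(3*h) - 3.46*cos(2*h)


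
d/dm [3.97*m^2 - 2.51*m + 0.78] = 7.94*m - 2.51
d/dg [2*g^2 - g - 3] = 4*g - 1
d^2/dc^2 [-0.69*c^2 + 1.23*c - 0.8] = -1.38000000000000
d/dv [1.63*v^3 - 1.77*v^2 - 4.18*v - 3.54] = 4.89*v^2 - 3.54*v - 4.18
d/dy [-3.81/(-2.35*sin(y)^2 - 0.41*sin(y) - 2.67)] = -(17.907*sin(y) + 1.5621)*cos(y)/(2.35*sin(y)^2 + 0.41*sin(y) + 2.67)^2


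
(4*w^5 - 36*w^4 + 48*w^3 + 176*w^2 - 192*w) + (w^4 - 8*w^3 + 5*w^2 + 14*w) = 4*w^5 - 35*w^4 + 40*w^3 + 181*w^2 - 178*w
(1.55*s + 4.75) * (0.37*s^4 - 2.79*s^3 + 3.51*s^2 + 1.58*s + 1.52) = 0.5735*s^5 - 2.567*s^4 - 7.812*s^3 + 19.1215*s^2 + 9.861*s + 7.22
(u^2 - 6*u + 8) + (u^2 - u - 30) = 2*u^2 - 7*u - 22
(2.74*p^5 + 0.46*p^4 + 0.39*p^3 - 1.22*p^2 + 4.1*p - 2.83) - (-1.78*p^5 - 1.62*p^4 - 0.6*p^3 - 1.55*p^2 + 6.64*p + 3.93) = 4.52*p^5 + 2.08*p^4 + 0.99*p^3 + 0.33*p^2 - 2.54*p - 6.76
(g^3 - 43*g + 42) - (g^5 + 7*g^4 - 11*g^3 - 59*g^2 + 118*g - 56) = -g^5 - 7*g^4 + 12*g^3 + 59*g^2 - 161*g + 98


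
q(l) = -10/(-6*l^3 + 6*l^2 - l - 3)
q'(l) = -10*(18*l^2 - 12*l + 1)/(-6*l^3 + 6*l^2 - l - 3)^2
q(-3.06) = -0.04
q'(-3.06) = -0.04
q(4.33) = 0.03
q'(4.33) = -0.02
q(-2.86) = -0.05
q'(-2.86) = -0.05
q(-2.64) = -0.07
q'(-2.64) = -0.07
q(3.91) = 0.04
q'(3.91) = -0.03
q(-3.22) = -0.04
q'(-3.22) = -0.03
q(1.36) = 1.20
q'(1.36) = -2.57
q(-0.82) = -1.94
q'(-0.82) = -8.61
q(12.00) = 0.00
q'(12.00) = 0.00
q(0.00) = 3.33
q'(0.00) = -1.11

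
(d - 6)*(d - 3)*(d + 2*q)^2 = d^4 + 4*d^3*q - 9*d^3 + 4*d^2*q^2 - 36*d^2*q + 18*d^2 - 36*d*q^2 + 72*d*q + 72*q^2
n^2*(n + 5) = n^3 + 5*n^2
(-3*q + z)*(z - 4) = -3*q*z + 12*q + z^2 - 4*z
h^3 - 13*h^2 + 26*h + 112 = (h - 8)*(h - 7)*(h + 2)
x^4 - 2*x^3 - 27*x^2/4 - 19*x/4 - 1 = (x - 4)*(x + 1/2)^2*(x + 1)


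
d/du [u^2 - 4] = 2*u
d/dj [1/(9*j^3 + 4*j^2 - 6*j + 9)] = (-27*j^2 - 8*j + 6)/(9*j^3 + 4*j^2 - 6*j + 9)^2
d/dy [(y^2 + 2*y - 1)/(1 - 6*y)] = 2*(-3*y^2 + y - 2)/(36*y^2 - 12*y + 1)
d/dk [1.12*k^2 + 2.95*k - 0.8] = 2.24*k + 2.95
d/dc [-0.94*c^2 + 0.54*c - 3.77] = 0.54 - 1.88*c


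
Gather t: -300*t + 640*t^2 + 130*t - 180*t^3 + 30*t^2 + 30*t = -180*t^3 + 670*t^2 - 140*t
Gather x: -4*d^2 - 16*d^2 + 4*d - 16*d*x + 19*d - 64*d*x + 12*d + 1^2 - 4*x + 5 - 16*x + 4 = -20*d^2 + 35*d + x*(-80*d - 20) + 10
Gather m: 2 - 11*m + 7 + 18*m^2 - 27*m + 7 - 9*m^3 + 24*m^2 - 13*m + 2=-9*m^3 + 42*m^2 - 51*m + 18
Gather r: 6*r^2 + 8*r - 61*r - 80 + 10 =6*r^2 - 53*r - 70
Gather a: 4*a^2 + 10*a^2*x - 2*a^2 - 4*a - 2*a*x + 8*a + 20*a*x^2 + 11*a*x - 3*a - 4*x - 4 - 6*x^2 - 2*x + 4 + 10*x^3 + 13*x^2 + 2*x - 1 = a^2*(10*x + 2) + a*(20*x^2 + 9*x + 1) + 10*x^3 + 7*x^2 - 4*x - 1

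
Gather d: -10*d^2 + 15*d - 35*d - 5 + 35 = -10*d^2 - 20*d + 30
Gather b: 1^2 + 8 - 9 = 0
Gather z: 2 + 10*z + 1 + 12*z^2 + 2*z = 12*z^2 + 12*z + 3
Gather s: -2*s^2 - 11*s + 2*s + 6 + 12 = -2*s^2 - 9*s + 18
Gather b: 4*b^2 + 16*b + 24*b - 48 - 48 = 4*b^2 + 40*b - 96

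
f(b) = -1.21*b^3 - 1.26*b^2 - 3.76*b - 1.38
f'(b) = -3.63*b^2 - 2.52*b - 3.76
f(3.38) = -75.21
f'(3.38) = -53.75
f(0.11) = -1.81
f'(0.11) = -4.08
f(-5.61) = 193.69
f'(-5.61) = -103.87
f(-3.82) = 62.05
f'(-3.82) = -47.10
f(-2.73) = 24.11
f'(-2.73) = -23.93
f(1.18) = -9.56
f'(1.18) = -11.79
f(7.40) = -588.52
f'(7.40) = -221.19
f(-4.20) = 81.83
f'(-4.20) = -57.21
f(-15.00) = 3855.27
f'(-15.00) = -782.71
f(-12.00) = 1953.18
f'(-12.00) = -496.24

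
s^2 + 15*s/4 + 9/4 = (s + 3/4)*(s + 3)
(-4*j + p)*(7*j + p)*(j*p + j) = -28*j^3*p - 28*j^3 + 3*j^2*p^2 + 3*j^2*p + j*p^3 + j*p^2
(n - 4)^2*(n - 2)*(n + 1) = n^4 - 9*n^3 + 22*n^2 - 32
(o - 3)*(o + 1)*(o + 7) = o^3 + 5*o^2 - 17*o - 21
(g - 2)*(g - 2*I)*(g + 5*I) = g^3 - 2*g^2 + 3*I*g^2 + 10*g - 6*I*g - 20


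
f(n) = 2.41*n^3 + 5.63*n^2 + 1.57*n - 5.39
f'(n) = 7.23*n^2 + 11.26*n + 1.57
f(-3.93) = -70.89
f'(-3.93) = 68.98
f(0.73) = -0.31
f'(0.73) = 13.64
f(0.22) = -4.75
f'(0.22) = 4.40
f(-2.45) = -10.88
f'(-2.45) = 17.38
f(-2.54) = -12.55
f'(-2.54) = 19.61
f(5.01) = 446.85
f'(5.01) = 239.46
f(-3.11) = -28.31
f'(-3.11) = 36.48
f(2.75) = 91.62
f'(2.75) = 87.21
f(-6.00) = -332.69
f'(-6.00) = 194.29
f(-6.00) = -332.69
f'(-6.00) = 194.29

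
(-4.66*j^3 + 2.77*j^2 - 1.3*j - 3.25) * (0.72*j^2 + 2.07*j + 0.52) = -3.3552*j^5 - 7.6518*j^4 + 2.3747*j^3 - 3.5906*j^2 - 7.4035*j - 1.69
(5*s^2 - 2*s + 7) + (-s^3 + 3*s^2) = -s^3 + 8*s^2 - 2*s + 7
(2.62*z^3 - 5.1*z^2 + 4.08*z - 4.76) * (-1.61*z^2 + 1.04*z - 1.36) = -4.2182*z^5 + 10.9358*z^4 - 15.436*z^3 + 18.8428*z^2 - 10.4992*z + 6.4736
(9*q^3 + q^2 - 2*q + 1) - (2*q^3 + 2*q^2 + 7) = 7*q^3 - q^2 - 2*q - 6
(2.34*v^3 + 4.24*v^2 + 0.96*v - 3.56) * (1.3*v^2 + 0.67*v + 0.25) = 3.042*v^5 + 7.0798*v^4 + 4.6738*v^3 - 2.9248*v^2 - 2.1452*v - 0.89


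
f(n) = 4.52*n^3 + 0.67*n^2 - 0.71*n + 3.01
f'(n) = 13.56*n^2 + 1.34*n - 0.71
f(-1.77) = -18.70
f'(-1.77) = 39.40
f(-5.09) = -572.08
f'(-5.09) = 343.78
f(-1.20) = -2.98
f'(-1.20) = 17.21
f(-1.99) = -28.54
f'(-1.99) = 50.32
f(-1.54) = -10.82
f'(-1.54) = 29.39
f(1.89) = 34.58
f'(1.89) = 50.26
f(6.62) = 1339.00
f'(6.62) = 602.42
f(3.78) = 254.03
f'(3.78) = 198.11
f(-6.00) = -944.93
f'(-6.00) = 479.41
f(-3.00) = -110.87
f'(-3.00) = 117.31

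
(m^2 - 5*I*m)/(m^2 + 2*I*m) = (m - 5*I)/(m + 2*I)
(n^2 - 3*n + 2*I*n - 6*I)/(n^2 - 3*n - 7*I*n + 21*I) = (n + 2*I)/(n - 7*I)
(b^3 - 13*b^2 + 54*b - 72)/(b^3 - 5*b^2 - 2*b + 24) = (b - 6)/(b + 2)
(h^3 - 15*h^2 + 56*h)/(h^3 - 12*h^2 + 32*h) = (h - 7)/(h - 4)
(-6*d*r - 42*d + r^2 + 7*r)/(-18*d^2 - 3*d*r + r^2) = (r + 7)/(3*d + r)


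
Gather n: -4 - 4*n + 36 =32 - 4*n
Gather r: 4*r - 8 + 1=4*r - 7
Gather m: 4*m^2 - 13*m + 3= 4*m^2 - 13*m + 3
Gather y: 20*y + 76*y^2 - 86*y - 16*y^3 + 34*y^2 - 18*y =-16*y^3 + 110*y^2 - 84*y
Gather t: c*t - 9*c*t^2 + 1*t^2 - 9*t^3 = c*t - 9*t^3 + t^2*(1 - 9*c)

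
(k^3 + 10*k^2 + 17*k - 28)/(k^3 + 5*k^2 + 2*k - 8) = (k + 7)/(k + 2)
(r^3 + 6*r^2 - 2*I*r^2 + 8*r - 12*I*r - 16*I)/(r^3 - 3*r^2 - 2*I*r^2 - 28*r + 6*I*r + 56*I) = (r + 2)/(r - 7)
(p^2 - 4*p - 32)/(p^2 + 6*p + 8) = (p - 8)/(p + 2)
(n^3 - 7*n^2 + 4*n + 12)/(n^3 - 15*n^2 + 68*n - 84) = (n + 1)/(n - 7)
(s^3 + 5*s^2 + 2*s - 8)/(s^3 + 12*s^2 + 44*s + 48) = (s - 1)/(s + 6)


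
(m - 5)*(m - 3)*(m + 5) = m^3 - 3*m^2 - 25*m + 75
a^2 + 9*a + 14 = (a + 2)*(a + 7)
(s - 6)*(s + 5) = s^2 - s - 30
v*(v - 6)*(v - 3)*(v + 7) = v^4 - 2*v^3 - 45*v^2 + 126*v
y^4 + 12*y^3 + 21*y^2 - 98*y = y*(y - 2)*(y + 7)^2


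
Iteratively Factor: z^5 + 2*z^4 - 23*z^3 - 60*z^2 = (z + 3)*(z^4 - z^3 - 20*z^2) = z*(z + 3)*(z^3 - z^2 - 20*z) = z*(z + 3)*(z + 4)*(z^2 - 5*z) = z^2*(z + 3)*(z + 4)*(z - 5)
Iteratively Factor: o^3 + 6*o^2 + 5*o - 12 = (o - 1)*(o^2 + 7*o + 12) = (o - 1)*(o + 3)*(o + 4)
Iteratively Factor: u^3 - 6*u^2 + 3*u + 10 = (u + 1)*(u^2 - 7*u + 10) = (u - 5)*(u + 1)*(u - 2)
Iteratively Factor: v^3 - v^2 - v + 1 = (v + 1)*(v^2 - 2*v + 1) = (v - 1)*(v + 1)*(v - 1)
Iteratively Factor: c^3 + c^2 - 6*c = (c)*(c^2 + c - 6) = c*(c - 2)*(c + 3)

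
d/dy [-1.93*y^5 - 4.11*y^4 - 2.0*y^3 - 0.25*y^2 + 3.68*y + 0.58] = -9.65*y^4 - 16.44*y^3 - 6.0*y^2 - 0.5*y + 3.68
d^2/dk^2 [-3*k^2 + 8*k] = -6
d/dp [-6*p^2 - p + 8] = -12*p - 1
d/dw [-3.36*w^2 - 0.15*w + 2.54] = -6.72*w - 0.15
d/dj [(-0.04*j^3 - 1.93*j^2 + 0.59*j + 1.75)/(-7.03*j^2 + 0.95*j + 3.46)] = (0.2812*j^4 - 0.0760000000000005*j^3 + 1.899*j^2 + 11.2494*j + 0.3789)/(49.4209*j^4 - 13.357*j^3 - 47.7451*j^2 + 6.574*j + 11.9716)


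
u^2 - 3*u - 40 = (u - 8)*(u + 5)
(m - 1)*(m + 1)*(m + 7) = m^3 + 7*m^2 - m - 7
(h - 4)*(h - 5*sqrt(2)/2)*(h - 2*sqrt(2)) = h^3 - 9*sqrt(2)*h^2/2 - 4*h^2 + 10*h + 18*sqrt(2)*h - 40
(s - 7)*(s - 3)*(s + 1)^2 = s^4 - 8*s^3 + 2*s^2 + 32*s + 21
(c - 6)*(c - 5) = c^2 - 11*c + 30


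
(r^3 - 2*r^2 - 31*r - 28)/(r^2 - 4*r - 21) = (r^2 + 5*r + 4)/(r + 3)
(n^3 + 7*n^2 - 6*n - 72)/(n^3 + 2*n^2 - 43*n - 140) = (n^2 + 3*n - 18)/(n^2 - 2*n - 35)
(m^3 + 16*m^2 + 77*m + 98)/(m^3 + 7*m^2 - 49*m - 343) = (m + 2)/(m - 7)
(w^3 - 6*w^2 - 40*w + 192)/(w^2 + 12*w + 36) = (w^2 - 12*w + 32)/(w + 6)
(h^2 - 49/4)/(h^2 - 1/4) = (4*h^2 - 49)/(4*h^2 - 1)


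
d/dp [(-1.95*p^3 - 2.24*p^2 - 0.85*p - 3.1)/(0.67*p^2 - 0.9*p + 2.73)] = (-1.3065*p^4 + 3.51*p^3 - 13.385*p^2 - 8.0764*p - 5.1105)/(0.4489*p^4 - 1.206*p^3 + 4.4682*p^2 - 4.914*p + 7.4529)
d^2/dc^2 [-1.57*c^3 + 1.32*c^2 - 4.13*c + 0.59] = 2.64 - 9.42*c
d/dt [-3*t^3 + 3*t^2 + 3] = 3*t*(2 - 3*t)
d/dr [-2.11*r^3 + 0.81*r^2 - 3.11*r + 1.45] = -6.33*r^2 + 1.62*r - 3.11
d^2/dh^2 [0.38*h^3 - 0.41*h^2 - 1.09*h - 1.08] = 2.28*h - 0.82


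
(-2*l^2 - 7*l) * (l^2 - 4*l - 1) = -2*l^4 + l^3 + 30*l^2 + 7*l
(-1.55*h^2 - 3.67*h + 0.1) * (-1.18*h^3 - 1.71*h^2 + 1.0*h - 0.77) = 1.829*h^5 + 6.9811*h^4 + 4.6077*h^3 - 2.6475*h^2 + 2.9259*h - 0.077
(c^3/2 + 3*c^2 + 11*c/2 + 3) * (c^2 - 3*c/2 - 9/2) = c^5/2 + 9*c^4/4 - 5*c^3/4 - 75*c^2/4 - 117*c/4 - 27/2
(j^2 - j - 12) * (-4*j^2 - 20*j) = -4*j^4 - 16*j^3 + 68*j^2 + 240*j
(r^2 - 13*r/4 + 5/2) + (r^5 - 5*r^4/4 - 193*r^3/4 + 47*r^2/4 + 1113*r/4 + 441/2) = r^5 - 5*r^4/4 - 193*r^3/4 + 51*r^2/4 + 275*r + 223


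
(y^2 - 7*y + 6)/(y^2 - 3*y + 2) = (y - 6)/(y - 2)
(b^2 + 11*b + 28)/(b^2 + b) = (b^2 + 11*b + 28)/(b*(b + 1))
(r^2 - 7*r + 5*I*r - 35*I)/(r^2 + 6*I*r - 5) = (r - 7)/(r + I)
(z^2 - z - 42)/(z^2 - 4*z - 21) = (z + 6)/(z + 3)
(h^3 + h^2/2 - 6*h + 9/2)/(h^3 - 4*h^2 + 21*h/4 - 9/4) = 2*(h + 3)/(2*h - 3)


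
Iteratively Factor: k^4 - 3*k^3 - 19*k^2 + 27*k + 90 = (k - 3)*(k^3 - 19*k - 30) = (k - 5)*(k - 3)*(k^2 + 5*k + 6) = (k - 5)*(k - 3)*(k + 2)*(k + 3)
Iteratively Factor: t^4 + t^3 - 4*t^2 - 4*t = (t - 2)*(t^3 + 3*t^2 + 2*t) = (t - 2)*(t + 2)*(t^2 + t) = t*(t - 2)*(t + 2)*(t + 1)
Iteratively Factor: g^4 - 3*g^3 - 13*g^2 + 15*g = (g + 3)*(g^3 - 6*g^2 + 5*g) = (g - 1)*(g + 3)*(g^2 - 5*g) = g*(g - 1)*(g + 3)*(g - 5)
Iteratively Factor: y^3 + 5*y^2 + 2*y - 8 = (y + 2)*(y^2 + 3*y - 4) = (y - 1)*(y + 2)*(y + 4)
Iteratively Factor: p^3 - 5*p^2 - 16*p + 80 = (p - 4)*(p^2 - p - 20) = (p - 5)*(p - 4)*(p + 4)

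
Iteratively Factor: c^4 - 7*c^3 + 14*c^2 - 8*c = (c - 1)*(c^3 - 6*c^2 + 8*c) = c*(c - 1)*(c^2 - 6*c + 8) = c*(c - 2)*(c - 1)*(c - 4)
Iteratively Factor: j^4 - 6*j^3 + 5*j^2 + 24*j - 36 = (j - 2)*(j^3 - 4*j^2 - 3*j + 18) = (j - 3)*(j - 2)*(j^2 - j - 6) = (j - 3)^2*(j - 2)*(j + 2)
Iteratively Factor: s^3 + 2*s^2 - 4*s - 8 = (s + 2)*(s^2 - 4) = (s - 2)*(s + 2)*(s + 2)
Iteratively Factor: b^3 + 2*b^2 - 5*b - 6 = (b + 1)*(b^2 + b - 6) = (b - 2)*(b + 1)*(b + 3)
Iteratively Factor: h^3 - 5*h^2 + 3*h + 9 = (h - 3)*(h^2 - 2*h - 3) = (h - 3)^2*(h + 1)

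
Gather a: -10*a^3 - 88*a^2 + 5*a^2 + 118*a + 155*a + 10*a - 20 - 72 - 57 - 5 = -10*a^3 - 83*a^2 + 283*a - 154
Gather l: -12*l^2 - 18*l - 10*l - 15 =-12*l^2 - 28*l - 15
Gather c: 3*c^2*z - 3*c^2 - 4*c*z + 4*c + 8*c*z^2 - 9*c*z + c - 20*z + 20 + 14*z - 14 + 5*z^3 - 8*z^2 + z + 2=c^2*(3*z - 3) + c*(8*z^2 - 13*z + 5) + 5*z^3 - 8*z^2 - 5*z + 8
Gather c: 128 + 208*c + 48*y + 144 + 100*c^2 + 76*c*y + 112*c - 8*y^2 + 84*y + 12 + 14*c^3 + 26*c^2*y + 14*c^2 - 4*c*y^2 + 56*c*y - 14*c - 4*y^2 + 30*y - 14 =14*c^3 + c^2*(26*y + 114) + c*(-4*y^2 + 132*y + 306) - 12*y^2 + 162*y + 270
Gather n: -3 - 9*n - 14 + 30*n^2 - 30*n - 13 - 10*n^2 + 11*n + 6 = 20*n^2 - 28*n - 24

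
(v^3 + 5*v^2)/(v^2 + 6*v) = v*(v + 5)/(v + 6)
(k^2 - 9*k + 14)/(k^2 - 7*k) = (k - 2)/k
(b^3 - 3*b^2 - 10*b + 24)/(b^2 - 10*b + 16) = (b^2 - b - 12)/(b - 8)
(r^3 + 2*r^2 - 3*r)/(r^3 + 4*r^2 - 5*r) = (r + 3)/(r + 5)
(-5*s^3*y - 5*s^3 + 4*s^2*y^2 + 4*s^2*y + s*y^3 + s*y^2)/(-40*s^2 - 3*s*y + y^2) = s*(-s*y - s + y^2 + y)/(-8*s + y)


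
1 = 1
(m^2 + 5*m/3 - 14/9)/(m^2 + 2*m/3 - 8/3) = (9*m^2 + 15*m - 14)/(3*(3*m^2 + 2*m - 8))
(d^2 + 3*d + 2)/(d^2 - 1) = (d + 2)/(d - 1)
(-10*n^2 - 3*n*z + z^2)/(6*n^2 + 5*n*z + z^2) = (-5*n + z)/(3*n + z)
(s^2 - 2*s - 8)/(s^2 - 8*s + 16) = (s + 2)/(s - 4)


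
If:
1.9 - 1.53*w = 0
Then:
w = 1.24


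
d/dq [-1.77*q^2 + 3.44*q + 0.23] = 3.44 - 3.54*q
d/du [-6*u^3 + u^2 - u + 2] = -18*u^2 + 2*u - 1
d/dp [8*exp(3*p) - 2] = 24*exp(3*p)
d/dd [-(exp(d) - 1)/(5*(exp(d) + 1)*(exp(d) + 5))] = (exp(2*d) - 2*exp(d) - 11)*exp(d)/(5*(exp(4*d) + 12*exp(3*d) + 46*exp(2*d) + 60*exp(d) + 25))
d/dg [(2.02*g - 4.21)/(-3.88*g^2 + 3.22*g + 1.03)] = (7.8376*g^2 - 32.6696*g + 15.6368)/(15.0544*g^4 - 24.9872*g^3 + 2.3756*g^2 + 6.6332*g + 1.0609)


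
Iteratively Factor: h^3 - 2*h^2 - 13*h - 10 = (h + 1)*(h^2 - 3*h - 10) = (h + 1)*(h + 2)*(h - 5)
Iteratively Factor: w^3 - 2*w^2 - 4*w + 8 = (w + 2)*(w^2 - 4*w + 4) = (w - 2)*(w + 2)*(w - 2)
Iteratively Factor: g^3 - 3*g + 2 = (g - 1)*(g^2 + g - 2) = (g - 1)^2*(g + 2)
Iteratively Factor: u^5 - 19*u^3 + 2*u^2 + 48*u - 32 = (u + 2)*(u^4 - 2*u^3 - 15*u^2 + 32*u - 16) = (u - 4)*(u + 2)*(u^3 + 2*u^2 - 7*u + 4) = (u - 4)*(u + 2)*(u + 4)*(u^2 - 2*u + 1) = (u - 4)*(u - 1)*(u + 2)*(u + 4)*(u - 1)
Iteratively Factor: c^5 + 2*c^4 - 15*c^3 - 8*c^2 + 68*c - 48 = (c + 4)*(c^4 - 2*c^3 - 7*c^2 + 20*c - 12) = (c - 1)*(c + 4)*(c^3 - c^2 - 8*c + 12) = (c - 2)*(c - 1)*(c + 4)*(c^2 + c - 6) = (c - 2)*(c - 1)*(c + 3)*(c + 4)*(c - 2)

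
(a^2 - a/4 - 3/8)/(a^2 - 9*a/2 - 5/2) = (a - 3/4)/(a - 5)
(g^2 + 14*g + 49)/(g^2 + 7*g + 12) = (g^2 + 14*g + 49)/(g^2 + 7*g + 12)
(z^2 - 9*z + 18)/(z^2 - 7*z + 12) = (z - 6)/(z - 4)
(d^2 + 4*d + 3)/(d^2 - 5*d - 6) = (d + 3)/(d - 6)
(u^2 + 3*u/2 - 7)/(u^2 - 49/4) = 2*(u - 2)/(2*u - 7)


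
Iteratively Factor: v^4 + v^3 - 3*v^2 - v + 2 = (v + 1)*(v^3 - 3*v + 2) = (v - 1)*(v + 1)*(v^2 + v - 2) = (v - 1)*(v + 1)*(v + 2)*(v - 1)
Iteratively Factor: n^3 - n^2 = (n - 1)*(n^2) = n*(n - 1)*(n)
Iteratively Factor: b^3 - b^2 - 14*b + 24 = (b - 2)*(b^2 + b - 12) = (b - 3)*(b - 2)*(b + 4)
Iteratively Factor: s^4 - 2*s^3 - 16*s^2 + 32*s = (s)*(s^3 - 2*s^2 - 16*s + 32) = s*(s - 2)*(s^2 - 16) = s*(s - 2)*(s + 4)*(s - 4)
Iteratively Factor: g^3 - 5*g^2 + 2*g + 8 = (g - 2)*(g^2 - 3*g - 4) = (g - 2)*(g + 1)*(g - 4)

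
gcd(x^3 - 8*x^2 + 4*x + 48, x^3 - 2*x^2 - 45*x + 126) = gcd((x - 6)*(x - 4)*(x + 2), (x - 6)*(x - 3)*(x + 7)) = x - 6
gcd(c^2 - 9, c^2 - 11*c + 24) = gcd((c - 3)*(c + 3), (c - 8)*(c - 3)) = c - 3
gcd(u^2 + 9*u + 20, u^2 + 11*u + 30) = u + 5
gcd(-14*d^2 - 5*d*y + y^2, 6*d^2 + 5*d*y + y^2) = 2*d + y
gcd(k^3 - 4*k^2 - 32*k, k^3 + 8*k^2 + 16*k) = k^2 + 4*k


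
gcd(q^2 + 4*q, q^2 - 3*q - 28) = q + 4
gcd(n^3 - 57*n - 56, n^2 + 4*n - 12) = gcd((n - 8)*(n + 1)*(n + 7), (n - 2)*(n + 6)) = 1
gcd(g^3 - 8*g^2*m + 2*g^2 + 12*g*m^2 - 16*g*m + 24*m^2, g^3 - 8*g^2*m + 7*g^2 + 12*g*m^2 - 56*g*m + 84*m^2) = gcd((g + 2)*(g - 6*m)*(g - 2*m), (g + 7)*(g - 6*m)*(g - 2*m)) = g^2 - 8*g*m + 12*m^2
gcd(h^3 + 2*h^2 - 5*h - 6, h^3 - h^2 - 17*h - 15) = h^2 + 4*h + 3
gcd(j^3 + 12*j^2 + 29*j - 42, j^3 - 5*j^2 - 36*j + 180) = j + 6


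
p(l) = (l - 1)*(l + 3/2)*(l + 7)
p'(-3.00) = -16.00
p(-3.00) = 24.00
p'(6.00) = 200.00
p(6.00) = 487.50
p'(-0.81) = -8.18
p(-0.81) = -7.73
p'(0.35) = 7.62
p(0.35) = -8.84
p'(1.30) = 26.57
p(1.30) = 6.97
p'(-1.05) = -10.44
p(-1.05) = -5.49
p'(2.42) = 55.87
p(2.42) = 52.44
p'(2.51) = 58.55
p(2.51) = 57.58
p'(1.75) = 37.44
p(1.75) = 21.33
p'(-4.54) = -4.27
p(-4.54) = 41.43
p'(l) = (l - 1)*(l + 3/2) + (l - 1)*(l + 7) + (l + 3/2)*(l + 7) = 3*l^2 + 15*l + 2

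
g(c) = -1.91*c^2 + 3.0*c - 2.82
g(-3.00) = -29.01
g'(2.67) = -7.20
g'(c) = 3.0 - 3.82*c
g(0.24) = -2.21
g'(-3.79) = 17.48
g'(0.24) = 2.08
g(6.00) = -53.58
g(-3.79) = -41.63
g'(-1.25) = 7.78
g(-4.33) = -51.62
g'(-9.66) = 39.90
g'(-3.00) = 14.46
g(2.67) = -8.43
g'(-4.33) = 19.54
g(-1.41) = -10.85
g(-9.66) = -210.03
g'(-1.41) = 8.39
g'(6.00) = -19.92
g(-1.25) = -9.55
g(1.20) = -1.97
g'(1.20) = -1.58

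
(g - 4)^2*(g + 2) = g^3 - 6*g^2 + 32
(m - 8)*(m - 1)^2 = m^3 - 10*m^2 + 17*m - 8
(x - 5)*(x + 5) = x^2 - 25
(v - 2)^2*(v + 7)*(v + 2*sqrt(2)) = v^4 + 2*sqrt(2)*v^3 + 3*v^3 - 24*v^2 + 6*sqrt(2)*v^2 - 48*sqrt(2)*v + 28*v + 56*sqrt(2)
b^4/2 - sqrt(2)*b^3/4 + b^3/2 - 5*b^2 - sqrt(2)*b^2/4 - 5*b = b*(b/2 + 1/2)*(b - 5*sqrt(2)/2)*(b + 2*sqrt(2))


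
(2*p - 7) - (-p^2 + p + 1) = p^2 + p - 8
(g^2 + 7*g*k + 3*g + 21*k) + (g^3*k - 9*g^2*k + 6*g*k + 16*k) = g^3*k - 9*g^2*k + g^2 + 13*g*k + 3*g + 37*k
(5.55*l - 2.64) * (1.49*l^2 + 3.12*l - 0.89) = 8.2695*l^3 + 13.3824*l^2 - 13.1763*l + 2.3496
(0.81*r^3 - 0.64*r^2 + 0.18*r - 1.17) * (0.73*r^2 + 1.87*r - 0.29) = 0.5913*r^5 + 1.0475*r^4 - 1.3003*r^3 - 0.3319*r^2 - 2.2401*r + 0.3393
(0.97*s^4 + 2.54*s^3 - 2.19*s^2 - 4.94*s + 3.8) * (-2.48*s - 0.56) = -2.4056*s^5 - 6.8424*s^4 + 4.0088*s^3 + 13.4776*s^2 - 6.6576*s - 2.128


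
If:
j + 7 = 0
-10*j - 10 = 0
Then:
No Solution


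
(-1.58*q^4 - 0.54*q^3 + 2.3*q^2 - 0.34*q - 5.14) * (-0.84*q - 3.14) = 1.3272*q^5 + 5.4148*q^4 - 0.236399999999999*q^3 - 6.9364*q^2 + 5.3852*q + 16.1396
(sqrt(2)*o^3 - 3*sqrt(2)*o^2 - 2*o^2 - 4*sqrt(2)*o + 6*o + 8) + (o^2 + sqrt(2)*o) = sqrt(2)*o^3 - 3*sqrt(2)*o^2 - o^2 - 3*sqrt(2)*o + 6*o + 8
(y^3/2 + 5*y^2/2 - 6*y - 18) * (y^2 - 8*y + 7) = y^5/2 - 3*y^4/2 - 45*y^3/2 + 95*y^2/2 + 102*y - 126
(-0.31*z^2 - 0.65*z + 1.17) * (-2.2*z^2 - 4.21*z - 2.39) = 0.682*z^4 + 2.7351*z^3 + 0.9034*z^2 - 3.3722*z - 2.7963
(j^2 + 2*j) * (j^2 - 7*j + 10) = j^4 - 5*j^3 - 4*j^2 + 20*j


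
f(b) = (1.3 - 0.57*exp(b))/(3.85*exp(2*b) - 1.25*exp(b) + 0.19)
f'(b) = (1.3 - 0.57*exp(b))*(-7.7*exp(2*b) + 1.25*exp(b))/(3.85*exp(2*b) - 1.25*exp(b) + 0.19)^2 - 0.57*exp(b)/(3.85*exp(2*b) - 1.25*exp(b) + 0.19)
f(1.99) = -0.01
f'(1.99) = 0.01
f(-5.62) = 7.00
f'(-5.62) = 0.16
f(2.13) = -0.01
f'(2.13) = 0.01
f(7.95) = -0.00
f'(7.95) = 0.00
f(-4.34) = 7.41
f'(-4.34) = 0.59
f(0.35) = 0.08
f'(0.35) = -0.31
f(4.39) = -0.00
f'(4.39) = 0.00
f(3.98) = -0.00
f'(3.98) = 0.00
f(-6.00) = 6.95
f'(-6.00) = 0.11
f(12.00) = 0.00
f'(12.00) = 0.00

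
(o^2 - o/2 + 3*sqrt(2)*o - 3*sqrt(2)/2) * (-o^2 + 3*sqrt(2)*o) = -o^4 + o^3/2 + 18*o^2 - 9*o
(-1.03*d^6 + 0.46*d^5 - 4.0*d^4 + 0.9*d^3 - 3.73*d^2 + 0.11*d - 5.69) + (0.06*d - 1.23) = -1.03*d^6 + 0.46*d^5 - 4.0*d^4 + 0.9*d^3 - 3.73*d^2 + 0.17*d - 6.92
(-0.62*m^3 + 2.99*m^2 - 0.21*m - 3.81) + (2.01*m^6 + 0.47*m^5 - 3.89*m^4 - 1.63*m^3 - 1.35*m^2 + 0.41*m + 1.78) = 2.01*m^6 + 0.47*m^5 - 3.89*m^4 - 2.25*m^3 + 1.64*m^2 + 0.2*m - 2.03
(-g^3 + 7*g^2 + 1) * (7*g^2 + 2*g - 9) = -7*g^5 + 47*g^4 + 23*g^3 - 56*g^2 + 2*g - 9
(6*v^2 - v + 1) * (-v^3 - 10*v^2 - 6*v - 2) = -6*v^5 - 59*v^4 - 27*v^3 - 16*v^2 - 4*v - 2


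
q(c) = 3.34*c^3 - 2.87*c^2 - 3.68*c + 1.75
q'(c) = 10.02*c^2 - 5.74*c - 3.68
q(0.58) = -0.70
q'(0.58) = -3.64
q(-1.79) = -20.01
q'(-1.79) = 38.70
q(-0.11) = 2.12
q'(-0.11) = -2.93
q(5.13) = 358.26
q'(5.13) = 230.57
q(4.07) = 164.41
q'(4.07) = 138.94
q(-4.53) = -350.96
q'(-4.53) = 227.94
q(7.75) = 1355.57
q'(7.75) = 553.66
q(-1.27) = -5.05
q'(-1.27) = 19.77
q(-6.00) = -800.93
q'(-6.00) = 391.48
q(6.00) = 597.79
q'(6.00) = 322.60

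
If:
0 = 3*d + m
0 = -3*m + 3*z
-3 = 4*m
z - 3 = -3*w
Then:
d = 1/4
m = -3/4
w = 5/4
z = -3/4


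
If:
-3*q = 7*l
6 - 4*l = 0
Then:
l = 3/2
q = -7/2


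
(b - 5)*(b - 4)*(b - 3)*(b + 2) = b^4 - 10*b^3 + 23*b^2 + 34*b - 120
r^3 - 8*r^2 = r^2*(r - 8)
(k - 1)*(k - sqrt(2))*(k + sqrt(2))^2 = k^4 - k^3 + sqrt(2)*k^3 - 2*k^2 - sqrt(2)*k^2 - 2*sqrt(2)*k + 2*k + 2*sqrt(2)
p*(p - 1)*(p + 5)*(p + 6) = p^4 + 10*p^3 + 19*p^2 - 30*p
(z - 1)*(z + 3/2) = z^2 + z/2 - 3/2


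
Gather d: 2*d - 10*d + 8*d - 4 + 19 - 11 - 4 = 0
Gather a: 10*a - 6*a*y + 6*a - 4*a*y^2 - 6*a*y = a*(-4*y^2 - 12*y + 16)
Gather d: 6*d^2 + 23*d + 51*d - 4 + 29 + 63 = 6*d^2 + 74*d + 88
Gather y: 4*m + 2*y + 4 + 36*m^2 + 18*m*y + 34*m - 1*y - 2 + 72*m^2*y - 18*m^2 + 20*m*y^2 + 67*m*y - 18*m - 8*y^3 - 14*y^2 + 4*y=18*m^2 + 20*m - 8*y^3 + y^2*(20*m - 14) + y*(72*m^2 + 85*m + 5) + 2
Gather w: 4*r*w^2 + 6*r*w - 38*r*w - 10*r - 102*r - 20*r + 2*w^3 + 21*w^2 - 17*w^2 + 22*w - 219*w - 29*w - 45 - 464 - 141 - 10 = -132*r + 2*w^3 + w^2*(4*r + 4) + w*(-32*r - 226) - 660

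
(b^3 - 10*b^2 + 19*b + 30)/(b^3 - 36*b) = (b^2 - 4*b - 5)/(b*(b + 6))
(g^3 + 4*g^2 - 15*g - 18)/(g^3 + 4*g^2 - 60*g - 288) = (g^2 - 2*g - 3)/(g^2 - 2*g - 48)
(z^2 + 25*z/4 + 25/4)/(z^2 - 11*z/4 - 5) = (z + 5)/(z - 4)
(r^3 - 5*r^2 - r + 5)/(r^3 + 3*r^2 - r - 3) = (r - 5)/(r + 3)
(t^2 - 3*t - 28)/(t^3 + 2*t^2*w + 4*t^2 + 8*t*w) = (t - 7)/(t*(t + 2*w))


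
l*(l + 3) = l^2 + 3*l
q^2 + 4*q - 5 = (q - 1)*(q + 5)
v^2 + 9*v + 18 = (v + 3)*(v + 6)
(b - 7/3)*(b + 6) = b^2 + 11*b/3 - 14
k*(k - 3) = k^2 - 3*k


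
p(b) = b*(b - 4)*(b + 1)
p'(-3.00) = 41.00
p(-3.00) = -42.00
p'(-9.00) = 293.00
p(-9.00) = -936.00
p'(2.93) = 4.17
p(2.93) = -12.32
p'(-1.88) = 17.88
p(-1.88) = -9.73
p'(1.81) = -5.03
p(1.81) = -11.14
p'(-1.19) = 7.39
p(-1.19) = -1.17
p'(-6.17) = 147.23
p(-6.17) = -324.41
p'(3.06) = 5.73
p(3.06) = -11.68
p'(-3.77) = 61.26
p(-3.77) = -81.14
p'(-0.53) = 0.02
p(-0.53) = 1.13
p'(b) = b*(b - 4) + b*(b + 1) + (b - 4)*(b + 1)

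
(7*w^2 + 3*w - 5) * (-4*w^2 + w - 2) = -28*w^4 - 5*w^3 + 9*w^2 - 11*w + 10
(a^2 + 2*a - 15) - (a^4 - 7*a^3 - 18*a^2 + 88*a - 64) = -a^4 + 7*a^3 + 19*a^2 - 86*a + 49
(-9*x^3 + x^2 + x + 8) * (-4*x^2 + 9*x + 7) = 36*x^5 - 85*x^4 - 58*x^3 - 16*x^2 + 79*x + 56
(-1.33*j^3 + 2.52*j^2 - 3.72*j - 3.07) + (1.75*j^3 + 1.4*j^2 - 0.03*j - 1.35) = 0.42*j^3 + 3.92*j^2 - 3.75*j - 4.42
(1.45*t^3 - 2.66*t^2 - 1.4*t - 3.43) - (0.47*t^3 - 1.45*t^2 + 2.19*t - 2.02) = 0.98*t^3 - 1.21*t^2 - 3.59*t - 1.41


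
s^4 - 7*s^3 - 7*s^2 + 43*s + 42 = (s - 7)*(s - 3)*(s + 1)*(s + 2)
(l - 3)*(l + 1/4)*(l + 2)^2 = l^4 + 5*l^3/4 - 31*l^2/4 - 14*l - 3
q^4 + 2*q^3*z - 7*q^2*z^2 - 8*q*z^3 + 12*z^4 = (q - 2*z)*(q - z)*(q + 2*z)*(q + 3*z)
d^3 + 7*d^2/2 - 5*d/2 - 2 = (d - 1)*(d + 1/2)*(d + 4)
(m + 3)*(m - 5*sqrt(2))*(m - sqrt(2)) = m^3 - 6*sqrt(2)*m^2 + 3*m^2 - 18*sqrt(2)*m + 10*m + 30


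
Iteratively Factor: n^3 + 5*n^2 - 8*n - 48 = (n + 4)*(n^2 + n - 12) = (n - 3)*(n + 4)*(n + 4)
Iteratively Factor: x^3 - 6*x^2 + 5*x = (x)*(x^2 - 6*x + 5) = x*(x - 1)*(x - 5)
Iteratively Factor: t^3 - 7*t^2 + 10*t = (t - 5)*(t^2 - 2*t) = (t - 5)*(t - 2)*(t)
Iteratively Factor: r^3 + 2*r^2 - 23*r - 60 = (r + 4)*(r^2 - 2*r - 15) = (r + 3)*(r + 4)*(r - 5)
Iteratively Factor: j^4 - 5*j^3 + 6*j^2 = (j)*(j^3 - 5*j^2 + 6*j) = j*(j - 2)*(j^2 - 3*j) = j^2*(j - 2)*(j - 3)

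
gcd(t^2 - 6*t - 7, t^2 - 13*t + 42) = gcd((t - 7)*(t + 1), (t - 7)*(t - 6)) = t - 7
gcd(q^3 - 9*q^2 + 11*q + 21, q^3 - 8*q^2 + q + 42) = q^2 - 10*q + 21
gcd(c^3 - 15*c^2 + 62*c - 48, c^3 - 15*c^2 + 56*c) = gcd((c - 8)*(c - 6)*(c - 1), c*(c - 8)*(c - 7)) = c - 8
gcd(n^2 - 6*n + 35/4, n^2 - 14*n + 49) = 1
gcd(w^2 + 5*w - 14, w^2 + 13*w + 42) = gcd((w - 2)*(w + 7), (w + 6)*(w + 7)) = w + 7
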